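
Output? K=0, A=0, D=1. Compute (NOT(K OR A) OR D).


K OR A = 0
NOT(0) = 1
1 OR 1 = 1

1


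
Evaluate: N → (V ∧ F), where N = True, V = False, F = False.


N = True, V = False, F = False
Step 1: V ∧ F = False AND False = False
Step 2: N → (False): false only when N=True and consequent=False.
Result: False

False


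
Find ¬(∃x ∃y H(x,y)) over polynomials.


Original: ∃x ∃y H(x,y)
Rule: ¬∀→∃, ¬∃→∀, negate predicate.
Negation: ∀x ∀y ¬H(x,y)

∀x ∀y ¬H(x,y)


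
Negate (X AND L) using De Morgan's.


De Morgan's law: ¬(P ∧ Q) ≡ ¬P ∨ ¬Q
¬(X ∧ L) = ¬X ∨ ¬L

¬X ∨ ¬L


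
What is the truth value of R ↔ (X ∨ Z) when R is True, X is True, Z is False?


R = True, X = True, Z = False
Step 1: X ∨ Z = True OR False = True
Step 2: R ↔ (True): true when both sides have same truth value.
Result: True ↔ True = True

True


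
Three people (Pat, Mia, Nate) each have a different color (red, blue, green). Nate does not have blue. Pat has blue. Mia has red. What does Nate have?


From clues:
  Mia → red
  Pat → blue
By elimination, Nate gets the remaining.

green


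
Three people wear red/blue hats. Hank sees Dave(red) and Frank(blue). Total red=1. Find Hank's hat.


Total red = 1, seen red = 1
Own red = 1 - 1 = 0
Hank's hat is blue.

blue


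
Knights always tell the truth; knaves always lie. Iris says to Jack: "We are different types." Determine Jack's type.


Iris says: "We are different types."
Case 1: Iris is a Knight (truth-teller)
  Statement is true → they ARE different → Jack is a Knave
Case 2: Iris is a Knave (liar)
  Statement is false → they are NOT different → Jack is a Knave
In both cases, Jack is a Knave.

Knave


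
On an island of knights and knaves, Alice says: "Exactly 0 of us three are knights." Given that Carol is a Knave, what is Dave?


Alice claims exactly 0 knights among Alice, Carol, Dave.
Given: Carol is a Knave.

Case 1: Alice is a Knight (tells truth)
  Then exactly 0 of the three are knights.
  Counting Alice, Carol: 1 knight(s) so far. Need -1 more → impossible.
Case 2: Alice is a Knave (lies)
  Then the count is NOT 0.
  If Dave = Knave, count = 0 = 0 → claim would be true, contradicts lie.
  If Dave = Knight, count = 1 ≠ 0 → lie confirmed ✓

Dave is a Knight.

Knight


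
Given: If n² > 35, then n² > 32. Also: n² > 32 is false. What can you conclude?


Modus tollens: P → Q, ¬Q ⊢ ¬P
P: n² > 35
Q: n² > 32
We have P → Q and Q is false.
By modus tollens, P must be false.

It is not the case that n² > 35


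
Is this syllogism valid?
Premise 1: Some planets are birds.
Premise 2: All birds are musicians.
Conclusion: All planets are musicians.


Premise 1: Some planets are birds.
Premise 2: All birds are musicians.
Conclusion: All planets are musicians.
Fallacy: illicit minor. The minor term (planets) is distributed in the conclusion ('All planets ...') but undistributed in its premise ('Some planets are birds' doesn't cover all planets).
Only 'Some planets are musicians' follows, not 'All'.

Invalid


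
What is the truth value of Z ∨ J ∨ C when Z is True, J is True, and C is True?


Z = True, J = True, C = True
Step 1: Z ∨ J = True OR True = True
Step 2: True ∨ C = True OR True = True
OR is true when at least one operand is true.

True


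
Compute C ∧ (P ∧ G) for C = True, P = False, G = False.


C = True, P = False, G = False
Step 1: P ∧ G = False AND False = False
Step 2: C ∧ False = True AND False = False
AND is true only when ALL operands are true.

False


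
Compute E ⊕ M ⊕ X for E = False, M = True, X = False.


E = False, M = True, X = False
Step 1: E ⊕ M = False XOR True = True
Step 2: True ⊕ X = True XOR False = True
XOR is true when an odd number of operands are true.

True


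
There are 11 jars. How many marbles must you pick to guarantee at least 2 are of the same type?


Pigeonhole: to guarantee k in one of n categories, need (k-1)×n + 1.
k = 2, n = 11
Minimum = (2-1) × 11 + 1 = 1 × 11 + 1

12


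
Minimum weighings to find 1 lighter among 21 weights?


Each weighing has 3 outcomes (left heavy / balance / right heavy), so k weighings distinguish at most 3^k cases; splitting into three near-equal groups achieves this.
Need 3^k ≥ 21: 3^2 = 9 < 21 ≤ 3^3 = 27
k = ⌈log₃(21)⌉ = 3

3


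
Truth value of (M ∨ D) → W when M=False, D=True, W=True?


M = False, D = True, W = True
Expression: (M ∨ D) → W
Step 1: M ∨ D = False OR True = True
Step 2: (True) → W = True → True (false only if antecedent True and consequent False) = True

True


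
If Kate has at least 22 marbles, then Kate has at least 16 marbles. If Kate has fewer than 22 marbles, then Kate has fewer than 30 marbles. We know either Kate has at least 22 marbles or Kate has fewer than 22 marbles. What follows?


Constructive dilemma: (P → Q) ∧ (R → S), P ∨ R ⊢ Q ∨ S
Premise 1: Kate has at least 22 marbles → Kate has at least 16 marbles
Premise 2: Kate has fewer than 22 marbles → Kate has fewer than 30 marbles
Premise 3: Kate has at least 22 marbles ∨ Kate has fewer than 22 marbles
Case 1: Assuming Kate has at least 22 marbles, then by Premise 1, Kate has at least 16 marbles.
Case 2: Assuming Kate has fewer than 22 marbles, then by Premise 2, Kate has fewer than 30 marbles.
Since one of Kate has at least 22 marbles or Kate has fewer than 22 marbles must hold, we get Kate has at least 16 marbles or Kate has fewer than 30 marbles.

Kate has at least 16 marbles or Kate has fewer than 30 marbles.


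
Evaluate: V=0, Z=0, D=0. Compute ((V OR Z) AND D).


V OR Z = 0|0 = 0
0 AND 0 = 0

0


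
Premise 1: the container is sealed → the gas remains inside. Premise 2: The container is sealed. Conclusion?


Modus ponens: P → Q, P ⊢ Q
P: the container is sealed
Q: the gas remains inside
We have P → Q and P is true.
By modus ponens, Q must be true.

The gas remains inside


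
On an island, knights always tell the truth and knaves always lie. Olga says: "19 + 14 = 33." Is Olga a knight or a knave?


Statement: "19 + 14 = 33."
Actual: 19 + 14 = 33
Claimed: 33
Statement is TRUE → Olga tells the truth → Knight

Knight


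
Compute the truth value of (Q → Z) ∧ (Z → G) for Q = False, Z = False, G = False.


Q = False, Z = False, G = False
Step 1: Q → Z is false only when Q=True and Z=False. Result: True
Step 2: Z → G is false only when Z=True and G=False. Result: True
Step 3: True ∧ True = True

True


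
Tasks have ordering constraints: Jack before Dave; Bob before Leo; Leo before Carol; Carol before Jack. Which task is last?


Constraints: Jack before Dave; Bob before Leo; Leo before Carol; Carol before Jack
The last task can have nothing scheduled after it, so it must never appear on the left of a 'before'.
Tasks appearing before some other task: Jack, Bob, Leo, Carol.
The only task not in that list is Dave → it is last.

Dave


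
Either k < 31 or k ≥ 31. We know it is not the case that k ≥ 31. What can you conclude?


Disjunctive syllogism: P ∨ Q, ¬P ⊢ Q
Disjunction: k < 31 ∨ k ≥ 31
We know it is not the case that k ≥ 31.
By disjunctive syllogism, the other disjunct must be true.

k < 31


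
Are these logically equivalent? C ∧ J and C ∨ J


Expression 1: C ∧ J
Expression 2: C ∨ J
Truth table (C J | Expr1 Expr2):
  T T |   T     T
  T F |   F     T   ← differ
  F T |   F     T   ← differ
  F F |   F     F
Counterexample: C=T, J=F gives Expr1 = F but Expr2 = T, so the expressions are NOT logically equivalent.

No


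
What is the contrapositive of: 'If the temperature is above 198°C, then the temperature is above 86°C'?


Original: If the temperature is above 198°C, then the temperature is above 86°C
Contrapositive: If ¬Q, then ¬P
Negate Q: not (the temperature is above 86°C)
Negate P: not (the temperature is above 198°C)

If not (the temperature is above 86°C), then not (the temperature is above 198°C).


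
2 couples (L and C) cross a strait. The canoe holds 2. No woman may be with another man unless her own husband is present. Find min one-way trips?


Label couples L and C.
1. WL+WC → (far: WL,WC; near: HL,HC)
2. WL ←   (far: WC; near: HL,HC,WL)
3. HL+HC → (far: HL,HC,WC; near: WL)
4. HL ←   (far: HC,WC; near: HL,WL)  — HL returns, since WL is alone on near bank
5. HL+WL → (far: all four; near: empty)
Every state respects the constraint.
Minimum trips = 5

5


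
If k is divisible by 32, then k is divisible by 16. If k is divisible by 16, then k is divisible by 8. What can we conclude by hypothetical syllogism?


Hypothetical syllogism: P → Q, Q → R ⊢ P → R
Premise 1: k is divisible by 32 → k is divisible by 16
Premise 2: k is divisible by 16 → k is divisible by 8
Chain the implications: the middle term (k is divisible by 16) links the two.
Conclusion: If k is divisible by 32, then k is divisible by 8.

If k is divisible by 32, then k is divisible by 8.


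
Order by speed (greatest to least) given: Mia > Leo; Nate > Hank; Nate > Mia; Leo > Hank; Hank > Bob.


Constraints: Mia > Leo; Nate > Hank; Nate > Mia; Leo > Hank; Hank > Bob
Method: at each step, the next-highest is the one remaining person who never appears on the smaller side of a constraint between remaining people.
  Step 1: remaining {Leo, Nate, Hank, Mia, Bob}; on the smaller side: {Leo, Hank, Mia, Bob} → Nate is next (Nate > Hank; Nate > Mia).
  Step 2: remaining {Leo, Hank, Mia, Bob}; on the smaller side: {Leo, Hank, Bob} → Mia is next (Mia > Leo).
  Step 3: remaining {Leo, Hank, Bob}; on the smaller side: {Hank, Bob} → Leo is next (Leo > Hank).
  Step 4: remaining {Hank, Bob}; on the smaller side: {Bob} → Hank is next (Hank > Bob).
  Step 5: only Bob remains → lowest.
Final ranking (highest to lowest):

Nate > Mia > Leo > Hank > Bob


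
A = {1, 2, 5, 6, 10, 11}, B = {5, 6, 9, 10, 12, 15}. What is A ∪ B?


A = {1, 2, 5, 6, 10, 11}
B = {5, 6, 9, 10, 12, 15}
Operation: union
All elements combined: 1, 2, 5, 6, 9, 10, 11, 12, 15

{1, 2, 5, 6, 9, 10, 11, 12, 15}


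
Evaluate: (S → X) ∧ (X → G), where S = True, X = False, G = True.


S = True, X = False, G = True
Step 1: S → X is false only when S=True and X=False. Result: False
Step 2: X → G is false only when X=True and G=False. Result: True
Step 3: False ∧ True = False

False


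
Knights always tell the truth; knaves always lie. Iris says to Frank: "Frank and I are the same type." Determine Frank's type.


Iris says: "Frank and I are the same type."
Case 1: Iris is a Knight (truth-teller)
  Statement is true → they ARE the same → Frank is also a Knight
Case 2: Iris is a Knave (liar)
  Statement is false → they are NOT the same → Frank is a Knight
In both cases, Frank is a Knight.

Knight


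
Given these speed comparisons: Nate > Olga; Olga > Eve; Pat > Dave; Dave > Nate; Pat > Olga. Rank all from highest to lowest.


Constraints: Nate > Olga; Olga > Eve; Pat > Dave; Dave > Nate; Pat > Olga
Method: at each step, the next-highest is the one remaining person who never appears on the smaller side of a constraint between remaining people.
  Step 1: remaining {Dave, Pat, Nate, Eve, Olga}; on the smaller side: {Dave, Nate, Eve, Olga} → Pat is next (Pat > Dave; Pat > Olga).
  Step 2: remaining {Dave, Nate, Eve, Olga}; on the smaller side: {Nate, Eve, Olga} → Dave is next (Dave > Nate).
  Step 3: remaining {Nate, Eve, Olga}; on the smaller side: {Eve, Olga} → Nate is next (Nate > Olga).
  Step 4: remaining {Eve, Olga}; on the smaller side: {Eve} → Olga is next (Olga > Eve).
  Step 5: only Eve remains → lowest.
Final ranking (highest to lowest):

Pat > Dave > Nate > Olga > Eve


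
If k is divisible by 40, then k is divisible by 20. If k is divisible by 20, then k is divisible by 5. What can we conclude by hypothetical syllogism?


Hypothetical syllogism: P → Q, Q → R ⊢ P → R
Premise 1: k is divisible by 40 → k is divisible by 20
Premise 2: k is divisible by 20 → k is divisible by 5
Chain the implications: the middle term (k is divisible by 20) links the two.
Conclusion: If k is divisible by 40, then k is divisible by 5.

If k is divisible by 40, then k is divisible by 5.


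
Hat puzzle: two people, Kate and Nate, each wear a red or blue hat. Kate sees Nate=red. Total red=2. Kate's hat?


Total red = 2, Nate = red
Red accounted for: 1
Remaining for Kate: 1
Kate's hat is red.

red


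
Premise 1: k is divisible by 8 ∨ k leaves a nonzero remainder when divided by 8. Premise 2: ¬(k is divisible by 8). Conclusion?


Disjunctive syllogism: P ∨ Q, ¬P ⊢ Q
Disjunction: k is divisible by 8 ∨ k leaves a nonzero remainder when divided by 8
We know it is not the case that k is divisible by 8.
By disjunctive syllogism, the other disjunct must be true.

k leaves a nonzero remainder when divided by 8


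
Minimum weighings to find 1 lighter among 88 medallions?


Each weighing has 3 outcomes (left heavy / balance / right heavy), so k weighings distinguish at most 3^k cases; splitting into three near-equal groups achieves this.
Need 3^k ≥ 88: 3^4 = 81 < 88 ≤ 3^5 = 243
k = ⌈log₃(88)⌉ = 5

5


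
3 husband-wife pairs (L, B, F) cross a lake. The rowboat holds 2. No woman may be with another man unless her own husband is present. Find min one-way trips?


Label couples L, B, F (H = husband, W = wife).
Counting alone: 6 people, the rowboat carries 2 and someone must bring it back, so each round trip nets at most +1 on the far side until the last crossing → at least 9 trips. The jealousy constraint makes 9 impossible; the shortest valid schedule has 11:
1. WL+WB →  (far: WL,WB; near: HL,HB,HF,WF)
2. WL ←       (far: WB; near: HL,HB,HF,WL,WF)
3. WL+WF →  (far: WL,WB,WF; near: HL,HB,HF)
4. WL ←       (far: WB,WF; near: HL,HB,HF,WL)
5. HB+HF →  (far: HB,WB,HF,WF; near: HL,WL)
6. HB+WB ←  (far: HF,WF; near: HL,WL,HB,WB)
7. HL+HB →  (far: HL,HB,HF,WF; near: WL,WB)
8. WF ←       (far: HL,HB,HF; near: WL,WB,WF)
9. WL+WB →  (far: HL,WL,HB,WB,HF; near: WF)
10. HF ←      (far: HL,WL,HB,WB; near: HF,WF)
11. HF+WF → (far: all six; near: empty)
In every state each wife is either with her husband or with no other man.
Minimum trips = 11

11


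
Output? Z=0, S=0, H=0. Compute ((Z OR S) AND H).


Z OR S = 0|0 = 0
0 AND 0 = 0

0


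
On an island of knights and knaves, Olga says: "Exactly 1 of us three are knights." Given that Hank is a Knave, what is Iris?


Olga claims exactly 1 knights among Olga, Hank, Iris.
Given: Hank is a Knave.

Case 1: Olga is a Knight (tells truth)
  Then exactly 1 of the three are knights.
  Counting Olga, Hank: 1 knight(s) so far. Need 0 more → Iris = Knave.
Case 2: Olga is a Knave (lies)
  Then the count is NOT 1.
  If Iris = Knight, count = 1 = 1 → claim would be true, contradicts lie.
  If Iris = Knave, count = 0 ≠ 1 → lie confirmed ✓

Iris is a Knave.

Knave


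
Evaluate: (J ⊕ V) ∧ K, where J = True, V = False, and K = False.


J = True, V = False, K = False
Step 1: J ⊕ V = True XOR False = True
Step 2: True ∧ K = True AND False = False
XOR true when exactly one of J,V is true; then AND with K.

False


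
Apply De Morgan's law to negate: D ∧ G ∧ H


De Morgan's law: ¬(P ∧ Q ∧ R) ≡ ¬P ∨ ¬Q ∨ ¬R
¬(D ∧ G ∧ H) = ¬D ∨ ¬G ∨ ¬H

¬D ∨ ¬G ∨ ¬H


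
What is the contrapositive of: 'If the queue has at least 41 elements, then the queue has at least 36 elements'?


Original: If the queue has at least 41 elements, then the queue has at least 36 elements
Contrapositive: If ¬Q, then ¬P
Negate Q: not (the queue has at least 36 elements)
Negate P: not (the queue has at least 41 elements)

If not (the queue has at least 36 elements), then not (the queue has at least 41 elements).


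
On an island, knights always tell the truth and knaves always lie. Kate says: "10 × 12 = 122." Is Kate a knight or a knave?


Statement: "10 × 12 = 122."
Actual: 10 × 12 = 120
Claimed: 122
Statement is FALSE → Kate lies → Knave

Knave


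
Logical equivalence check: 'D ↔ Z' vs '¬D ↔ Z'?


Expression 1: D ↔ Z
Expression 2: ¬D ↔ Z
Truth table (D Z | Expr1 Expr2):
  T T |   T     F   ← differ
  T F |   F     T   ← differ
  F T |   F     T   ← differ
  F F |   T     F   ← differ
Counterexample: D=T, Z=T gives Expr1 = T but Expr2 = F, so the expressions are NOT logically equivalent.

No


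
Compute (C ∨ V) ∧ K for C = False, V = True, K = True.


C = False, V = True, K = True
Step 1: C ∨ V = False OR True = True
Step 2: True ∧ K = True AND True = True
OR is true when at least one operand is true; AND requires both.

True


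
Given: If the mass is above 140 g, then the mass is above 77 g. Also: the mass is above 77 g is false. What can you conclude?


Modus tollens: P → Q, ¬Q ⊢ ¬P
P: the mass is above 140 g
Q: the mass is above 77 g
We have P → Q and Q is false.
By modus tollens, P must be false.

It is not the case that the mass is above 140 g


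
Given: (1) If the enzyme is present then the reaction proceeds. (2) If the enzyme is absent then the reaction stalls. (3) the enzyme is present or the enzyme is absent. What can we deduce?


Constructive dilemma: (P → Q) ∧ (R → S), P ∨ R ⊢ Q ∨ S
Premise 1: the enzyme is present → the reaction proceeds
Premise 2: the enzyme is absent → the reaction stalls
Premise 3: the enzyme is present ∨ the enzyme is absent
Case 1: Assuming the enzyme is present, then by Premise 1, the reaction proceeds.
Case 2: Assuming the enzyme is absent, then by Premise 2, the reaction stalls.
Since one of the enzyme is present or the enzyme is absent must hold, we get the reaction proceeds or the reaction stalls.

The reaction proceeds or the reaction stalls.


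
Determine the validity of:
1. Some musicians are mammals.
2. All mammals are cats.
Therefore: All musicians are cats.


Premise 1: Some musicians are mammals.
Premise 2: All mammals are cats.
Conclusion: All musicians are cats.
Fallacy: illicit minor. The minor term (musicians) is distributed in the conclusion ('All musicians ...') but undistributed in its premise ('Some musicians are mammals' doesn't cover all musicians).
Only 'Some musicians are cats' follows, not 'All'.

Invalid


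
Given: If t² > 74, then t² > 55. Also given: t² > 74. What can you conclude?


Modus ponens: P → Q, P ⊢ Q
P: t² > 74
Q: t² > 55
We have P → Q and P is true.
By modus ponens, Q must be true.

t² > 55


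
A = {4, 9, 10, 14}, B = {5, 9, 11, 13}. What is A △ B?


A = {4, 9, 10, 14}
B = {5, 9, 11, 13}
Operation: symmetric difference
In A only: [4, 10, 14], in B only: [5, 11, 13]

{4, 5, 10, 11, 13, 14}


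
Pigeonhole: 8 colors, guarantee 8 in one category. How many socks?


Pigeonhole: to guarantee k in one of n categories, need (k-1)×n + 1.
k = 8, n = 8
Minimum = (8-1) × 8 + 1 = 7 × 8 + 1

57


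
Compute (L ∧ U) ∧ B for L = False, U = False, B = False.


L = False, U = False, B = False
Step 1: L ∧ U = False AND False = False
Step 2: False ∧ B = False AND False = False
AND is true only when ALL operands are true.

False


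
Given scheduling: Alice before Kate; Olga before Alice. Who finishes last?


Constraints: Alice before Kate; Olga before Alice
The last task can have nothing scheduled after it, so it must never appear on the left of a 'before'.
Tasks appearing before some other task: Alice, Olga.
The only task not in that list is Kate → it is last.

Kate


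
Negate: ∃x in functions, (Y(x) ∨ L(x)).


Original: ∃x (Y(x) ∨ L(x))
Rule: ¬∀→∃, ¬∃→∀, negate predicate.
Negation: ∀x (¬Y(x) ∧ ¬L(x))

∀x (¬Y(x) ∧ ¬L(x))


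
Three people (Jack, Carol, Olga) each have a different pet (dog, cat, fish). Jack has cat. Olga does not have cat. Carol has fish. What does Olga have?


From clues:
  Carol → fish
  Jack → cat
By elimination, Olga gets the remaining.

dog


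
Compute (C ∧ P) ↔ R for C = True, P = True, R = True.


C = True, P = True, R = True
Step 1: C ∧ P = True AND True = True
Step 2: (True) ↔ R: true when both sides have same truth value.
Result: True ↔ True = True

True


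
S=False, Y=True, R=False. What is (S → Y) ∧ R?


S = False, Y = True, R = False
Expression: (S → Y) ∧ R
Step 1: S → Y = False → True (false only if S=True, Y=False) = True
Step 2: (True) ∧ R = True AND False = False

False


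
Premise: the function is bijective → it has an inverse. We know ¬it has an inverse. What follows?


Modus tollens: P → Q, ¬Q ⊢ ¬P
P: the function is bijective
Q: it has an inverse
We have P → Q and Q is false.
By modus tollens, P must be false.

It is not the case that the function is bijective


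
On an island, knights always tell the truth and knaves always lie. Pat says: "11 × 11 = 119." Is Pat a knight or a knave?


Statement: "11 × 11 = 119."
Actual: 11 × 11 = 121
Claimed: 119
Statement is FALSE → Pat lies → Knave

Knave


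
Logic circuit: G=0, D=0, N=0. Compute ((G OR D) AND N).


G OR D = 0|0 = 0
0 AND 0 = 0

0


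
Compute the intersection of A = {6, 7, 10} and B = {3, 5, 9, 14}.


A = {6, 7, 10}
B = {3, 5, 9, 14}
Operation: intersection
Elements in both: none

∅


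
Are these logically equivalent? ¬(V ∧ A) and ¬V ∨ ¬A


Expression 1: ¬(V ∧ A)
Expression 2: ¬V ∨ ¬A
Truth table (V A | Expr1 Expr2):
  T T |   F     F
  T F |   T     T
  F T |   T     T
  F F |   T     T
All 4 rows agree, so the expressions are logically equivalent.

Yes


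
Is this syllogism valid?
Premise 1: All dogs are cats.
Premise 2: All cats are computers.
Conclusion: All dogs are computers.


Premise 1: All dogs are cats.
Premise 2: All cats are computers.
Conclusion: All dogs are computers.
Barbara syllogism (AAA-1): All A are B, All B are C → All A are C.
Middle term (cats) distributed in premise 2.

Valid


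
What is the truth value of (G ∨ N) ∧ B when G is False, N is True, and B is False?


G = False, N = True, B = False
Step 1: G ∨ N = False OR True = True
Step 2: True ∧ B = True AND False = False
OR is true when at least one operand is true; AND requires both.

False


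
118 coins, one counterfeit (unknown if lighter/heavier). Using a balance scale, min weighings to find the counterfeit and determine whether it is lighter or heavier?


Let n = 118. 236 possibilities (n coins × lighter/heavier); each weighing has 3 outcomes.
Bound for k weighings: say the first weighing puts j coins on each pan. If it tips, the 2j weighed coins remain suspects (each with a known direction) and k-1 weighings give 3^(k-1) outcomes; 3^(k-1) is odd, so 2j ≤ 3^(k-1) - 1. If it balances, the n - 2j unweighed coins remain with direction unknown: 2(n - 2j) ≤ 3^(k-1) - 1 by the same parity argument. Adding, n ≤ (3^(k-1) - 1) + (3^(k-1) - 1)/2 = (3^k - 3)/2, and the classical three-group strategy achieves this (3 coins in 2 weighings, 12 in 3, 39 in 4, 120 in 5).
So we need the smallest k with (3^k - 3)/2 ≥ 118.
k = 4: (3^4 - 3)/2 = 39 < 118 ✗
k = 5: (3^5 - 3)/2 = 120 ≥ 118 ✓

5


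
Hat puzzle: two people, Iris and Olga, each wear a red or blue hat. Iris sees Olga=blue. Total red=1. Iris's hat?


Total red = 1, Olga = blue
Red accounted for: 0
Remaining for Iris: 1
Iris's hat is red.

red


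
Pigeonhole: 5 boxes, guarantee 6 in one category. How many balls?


Pigeonhole: to guarantee k in one of n categories, need (k-1)×n + 1.
k = 6, n = 5
Minimum = (6-1) × 5 + 1 = 5 × 5 + 1

26


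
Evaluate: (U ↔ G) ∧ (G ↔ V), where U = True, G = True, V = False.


U = True, G = True, V = False
Step 1: U ↔ G is true when U and G have the same value. Result: True
Step 2: G ↔ V is true when G and V have the same value. Result: False
Step 3: True ∧ False = False

False


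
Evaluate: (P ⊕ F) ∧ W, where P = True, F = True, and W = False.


P = True, F = True, W = False
Step 1: P ⊕ F = True XOR True = False
Step 2: False ∧ W = False AND False = False
XOR true when exactly one of P,F is true; then AND with W.

False


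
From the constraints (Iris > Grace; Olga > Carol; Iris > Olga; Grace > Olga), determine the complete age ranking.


Constraints: Iris > Grace; Olga > Carol; Iris > Olga; Grace > Olga
Method: at each step, the next-highest is the one remaining person who never appears on the smaller side of a constraint between remaining people.
  Step 1: remaining {Olga, Iris, Carol, Grace}; on the smaller side: {Olga, Carol, Grace} → Iris is next (Iris > Grace; Iris > Olga).
  Step 2: remaining {Olga, Carol, Grace}; on the smaller side: {Olga, Carol} → Grace is next (Grace > Olga).
  Step 3: remaining {Olga, Carol}; on the smaller side: {Carol} → Olga is next (Olga > Carol).
  Step 4: only Carol remains → lowest.
Final ranking (highest to lowest):

Iris > Grace > Olga > Carol


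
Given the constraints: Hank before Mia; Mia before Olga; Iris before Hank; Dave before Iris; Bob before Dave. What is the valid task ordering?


Constraints: Hank before Mia; Mia before Olga; Iris before Hank; Dave before Iris; Bob before Dave
Method: repeatedly schedule the remaining task that has no remaining task required before it.
  Step 1: remaining {Bob, Iris, Olga, Hank, Dave, Mia}; every task except Bob still has a predecessor pending → schedule Bob.
  Step 2: remaining {Iris, Olga, Hank, Dave, Mia}; every task except Dave still has a predecessor pending → schedule Dave.
  Step 3: remaining {Iris, Olga, Hank, Mia}; every task except Iris still has a predecessor pending → schedule Iris.
  Step 4: remaining {Olga, Hank, Mia}; every task except Hank still has a predecessor pending → schedule Hank.
  Step 5: remaining {Olga, Mia}; every task except Mia still has a predecessor pending → schedule Mia.
  Step 6: only Olga remains → schedule Olga.
Resulting order:

Bob → Dave → Iris → Hank → Mia → Olga


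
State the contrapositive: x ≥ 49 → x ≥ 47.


Original: If x ≥ 49, then x ≥ 47
Contrapositive: If ¬Q, then ¬P
Negate Q: not (x ≥ 47)
Negate P: not (x ≥ 49)

If not (x ≥ 47), then not (x ≥ 49).


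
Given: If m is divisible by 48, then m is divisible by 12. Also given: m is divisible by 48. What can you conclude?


Modus ponens: P → Q, P ⊢ Q
P: m is divisible by 48
Q: m is divisible by 12
We have P → Q and P is true.
By modus ponens, Q must be true.

m is divisible by 12


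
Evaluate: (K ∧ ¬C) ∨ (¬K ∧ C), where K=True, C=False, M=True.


K = True, C = False, M = True
Expression: (K ∧ ¬C) ∨ (¬K ∧ C)
Step 1: ¬C = NOT False = True
Step 2: K ∧ ¬C = True AND True = True
Step 3: ¬K = NOT True = False
Step 4: ¬K ∧ C = False AND False = False
Step 5: (True) ∨ (False) = True OR False = True

True


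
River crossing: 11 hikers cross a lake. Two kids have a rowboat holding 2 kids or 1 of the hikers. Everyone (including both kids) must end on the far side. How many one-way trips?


Per crossing of one of the hikers: kids→, one←, one of the hikers→, one← = 4 trips
11 × 4 = 44, + 1 final kids→ = 45
Minimum trips = 45

45


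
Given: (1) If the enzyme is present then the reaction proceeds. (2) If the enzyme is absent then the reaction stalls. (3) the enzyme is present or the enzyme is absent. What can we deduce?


Constructive dilemma: (P → Q) ∧ (R → S), P ∨ R ⊢ Q ∨ S
Premise 1: the enzyme is present → the reaction proceeds
Premise 2: the enzyme is absent → the reaction stalls
Premise 3: the enzyme is present ∨ the enzyme is absent
Case 1: Assuming the enzyme is present, then by Premise 1, the reaction proceeds.
Case 2: Assuming the enzyme is absent, then by Premise 2, the reaction stalls.
Since one of the enzyme is present or the enzyme is absent must hold, we get the reaction proceeds or the reaction stalls.

The reaction proceeds or the reaction stalls.


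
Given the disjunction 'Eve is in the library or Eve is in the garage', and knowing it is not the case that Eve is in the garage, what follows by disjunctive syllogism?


Disjunctive syllogism: P ∨ Q, ¬P ⊢ Q
Disjunction: Eve is in the library ∨ Eve is in the garage
We know it is not the case that Eve is in the garage.
By disjunctive syllogism, the other disjunct must be true.

Eve is in the library


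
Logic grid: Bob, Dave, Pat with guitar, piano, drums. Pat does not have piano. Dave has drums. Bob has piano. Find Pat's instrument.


From clues:
  Dave → drums
  Bob → piano
By elimination, Pat gets the remaining.

guitar


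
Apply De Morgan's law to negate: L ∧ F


De Morgan's law: ¬(P ∧ Q) ≡ ¬P ∨ ¬Q
¬(L ∧ F) = ¬L ∨ ¬F

¬L ∨ ¬F


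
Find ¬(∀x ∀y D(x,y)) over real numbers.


Original: ∀x ∀y D(x,y)
Rule: ¬∀→∃, ¬∃→∀, negate predicate.
Negation: ∃x ∃y ¬D(x,y)

∃x ∃y ¬D(x,y)


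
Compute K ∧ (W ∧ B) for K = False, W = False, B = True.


K = False, W = False, B = True
Step 1: W ∧ B = False AND True = False
Step 2: K ∧ False = False AND False = False
AND is true only when ALL operands are true.

False


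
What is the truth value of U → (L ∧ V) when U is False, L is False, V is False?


U = False, L = False, V = False
Step 1: L ∧ V = False AND False = False
Step 2: U → (False): false only when U=True and consequent=False.
Result: True

True


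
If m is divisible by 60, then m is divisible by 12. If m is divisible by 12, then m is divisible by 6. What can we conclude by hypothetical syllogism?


Hypothetical syllogism: P → Q, Q → R ⊢ P → R
Premise 1: m is divisible by 60 → m is divisible by 12
Premise 2: m is divisible by 12 → m is divisible by 6
Chain the implications: the middle term (m is divisible by 12) links the two.
Conclusion: If m is divisible by 60, then m is divisible by 6.

If m is divisible by 60, then m is divisible by 6.


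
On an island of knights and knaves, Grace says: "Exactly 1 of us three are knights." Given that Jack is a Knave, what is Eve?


Grace claims exactly 1 knights among Grace, Jack, Eve.
Given: Jack is a Knave.

Case 1: Grace is a Knight (tells truth)
  Then exactly 1 of the three are knights.
  Counting Grace, Jack: 1 knight(s) so far. Need 0 more → Eve = Knave.
Case 2: Grace is a Knave (lies)
  Then the count is NOT 1.
  If Eve = Knight, count = 1 = 1 → claim would be true, contradicts lie.
  If Eve = Knave, count = 0 ≠ 1 → lie confirmed ✓

Eve is a Knave.

Knave


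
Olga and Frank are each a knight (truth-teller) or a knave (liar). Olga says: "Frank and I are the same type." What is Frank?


Olga says: "Frank and I are the same type."
Case 1: Olga is a Knight (truth-teller)
  Statement is true → they ARE the same → Frank is also a Knight
Case 2: Olga is a Knave (liar)
  Statement is false → they are NOT the same → Frank is a Knight
In both cases, Frank is a Knight.

Knight


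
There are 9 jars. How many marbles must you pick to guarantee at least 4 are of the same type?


Pigeonhole: to guarantee k in one of n categories, need (k-1)×n + 1.
k = 4, n = 9
Minimum = (4-1) × 9 + 1 = 3 × 9 + 1

28


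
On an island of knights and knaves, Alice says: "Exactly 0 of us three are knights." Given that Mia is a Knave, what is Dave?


Alice claims exactly 0 knights among Alice, Mia, Dave.
Given: Mia is a Knave.

Case 1: Alice is a Knight (tells truth)
  Then exactly 0 of the three are knights.
  Counting Alice, Mia: 1 knight(s) so far. Need -1 more → impossible.
Case 2: Alice is a Knave (lies)
  Then the count is NOT 0.
  If Dave = Knave, count = 0 = 0 → claim would be true, contradicts lie.
  If Dave = Knight, count = 1 ≠ 0 → lie confirmed ✓

Dave is a Knight.

Knight


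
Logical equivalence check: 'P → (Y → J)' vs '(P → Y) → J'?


Expression 1: P → (Y → J)
Expression 2: (P → Y) → J
Truth table (P Y J | Expr1 Expr2):
  T T T |   T     T
  T T F |   F     F
  T F T |   T     T
  T F F |   T     T
  F T T |   T     T
  F T F |   T     F   ← differ
  F F T |   T     T
  F F F |   T     F   ← differ
Counterexample: P=F, Y=T, J=F gives Expr1 = T but Expr2 = F, so the expressions are NOT logically equivalent.

No


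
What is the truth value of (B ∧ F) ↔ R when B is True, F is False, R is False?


B = True, F = False, R = False
Step 1: B ∧ F = True AND False = False
Step 2: (False) ↔ R: true when both sides have same truth value.
Result: False ↔ False = True

True


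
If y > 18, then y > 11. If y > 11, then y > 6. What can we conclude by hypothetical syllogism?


Hypothetical syllogism: P → Q, Q → R ⊢ P → R
Premise 1: y > 18 → y > 11
Premise 2: y > 11 → y > 6
Chain the implications: the middle term (y > 11) links the two.
Conclusion: If y > 18, then y > 6.

If y > 18, then y > 6.


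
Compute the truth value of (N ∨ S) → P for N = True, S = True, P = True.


N = True, S = True, P = True
Step 1: N ∨ S = True OR True = True
Step 2: (True) → P: false only when antecedent=True and P=False.
Result: True

True


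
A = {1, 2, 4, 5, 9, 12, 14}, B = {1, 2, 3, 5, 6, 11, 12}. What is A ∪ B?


A = {1, 2, 4, 5, 9, 12, 14}
B = {1, 2, 3, 5, 6, 11, 12}
Operation: union
All elements combined: 1, 2, 3, 4, 5, 6, 9, 11, 12, 14

{1, 2, 3, 4, 5, 6, 9, 11, 12, 14}


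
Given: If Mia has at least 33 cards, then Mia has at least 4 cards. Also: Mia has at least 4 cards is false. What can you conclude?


Modus tollens: P → Q, ¬Q ⊢ ¬P
P: Mia has at least 33 cards
Q: Mia has at least 4 cards
We have P → Q and Q is false.
By modus tollens, P must be false.

It is not the case that Mia has at least 33 cards


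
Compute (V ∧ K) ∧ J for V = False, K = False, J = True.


V = False, K = False, J = True
Step 1: V ∧ K = False AND False = False
Step 2: False ∧ J = False AND True = False
AND is true only when ALL operands are true.

False


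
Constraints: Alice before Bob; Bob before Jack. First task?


Constraints: Alice before Bob; Bob before Jack
The first task can have nothing scheduled before it, so it must never appear on the right of a 'before'.
Tasks appearing after some 'before': Bob, Jack.
The only task not in that list is Alice → it is first.

Alice


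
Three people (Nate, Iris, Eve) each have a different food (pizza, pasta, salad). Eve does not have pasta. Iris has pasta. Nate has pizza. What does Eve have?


From clues:
  Nate → pizza
  Iris → pasta
By elimination, Eve gets the remaining.

salad


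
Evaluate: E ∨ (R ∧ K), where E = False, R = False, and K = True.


E = False, R = False, K = True
Step 1: R ∧ K = False AND True = False
Step 2: E ∨ False = False OR False = False
AND evaluated first (higher precedence); then OR applied.

False


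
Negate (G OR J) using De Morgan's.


De Morgan's law: ¬(P ∨ Q) ≡ ¬P ∧ ¬Q
¬(G ∨ J) = ¬G ∧ ¬J

¬G ∧ ¬J


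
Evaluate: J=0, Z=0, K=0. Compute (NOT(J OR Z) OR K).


J OR Z = 0
NOT(0) = 1
1 OR 0 = 1

1


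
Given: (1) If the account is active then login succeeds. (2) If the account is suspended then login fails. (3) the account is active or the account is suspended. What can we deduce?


Constructive dilemma: (P → Q) ∧ (R → S), P ∨ R ⊢ Q ∨ S
Premise 1: the account is active → login succeeds
Premise 2: the account is suspended → login fails
Premise 3: the account is active ∨ the account is suspended
Case 1: Assuming the account is active, then by Premise 1, login succeeds.
Case 2: Assuming the account is suspended, then by Premise 2, login fails.
Since one of the account is active or the account is suspended must hold, we get login succeeds or login fails.

Login succeeds or login fails.


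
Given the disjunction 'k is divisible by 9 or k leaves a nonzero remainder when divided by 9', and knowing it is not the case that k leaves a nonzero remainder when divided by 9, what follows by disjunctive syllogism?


Disjunctive syllogism: P ∨ Q, ¬P ⊢ Q
Disjunction: k is divisible by 9 ∨ k leaves a nonzero remainder when divided by 9
We know it is not the case that k leaves a nonzero remainder when divided by 9.
By disjunctive syllogism, the other disjunct must be true.

k is divisible by 9


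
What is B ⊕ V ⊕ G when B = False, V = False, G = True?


B = False, V = False, G = True
Step 1: B ⊕ V = False XOR False = False
Step 2: False ⊕ G = False XOR True = True
XOR is true when an odd number of operands are true.

True


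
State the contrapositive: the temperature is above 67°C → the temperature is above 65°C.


Original: If the temperature is above 67°C, then the temperature is above 65°C
Contrapositive: If ¬Q, then ¬P
Negate Q: not (the temperature is above 65°C)
Negate P: not (the temperature is above 67°C)

If not (the temperature is above 65°C), then not (the temperature is above 67°C).


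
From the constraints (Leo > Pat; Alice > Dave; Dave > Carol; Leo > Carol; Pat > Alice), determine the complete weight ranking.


Constraints: Leo > Pat; Alice > Dave; Dave > Carol; Leo > Carol; Pat > Alice
Method: at each step, the next-highest is the one remaining person who never appears on the smaller side of a constraint between remaining people.
  Step 1: remaining {Carol, Pat, Alice, Dave, Leo}; on the smaller side: {Carol, Pat, Alice, Dave} → Leo is next (Leo > Pat; Leo > Carol).
  Step 2: remaining {Carol, Pat, Alice, Dave}; on the smaller side: {Carol, Alice, Dave} → Pat is next (Pat > Alice).
  Step 3: remaining {Carol, Alice, Dave}; on the smaller side: {Carol, Dave} → Alice is next (Alice > Dave).
  Step 4: remaining {Carol, Dave}; on the smaller side: {Carol} → Dave is next (Dave > Carol).
  Step 5: only Carol remains → lowest.
Final ranking (highest to lowest):

Leo > Pat > Alice > Dave > Carol


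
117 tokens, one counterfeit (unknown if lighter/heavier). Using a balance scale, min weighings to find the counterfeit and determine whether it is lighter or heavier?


Let n = 117. 234 possibilities (n tokens × lighter/heavier); each weighing has 3 outcomes.
Bound for k weighings: say the first weighing puts j tokens on each pan. If it tips, the 2j weighed tokens remain suspects (each with a known direction) and k-1 weighings give 3^(k-1) outcomes; 3^(k-1) is odd, so 2j ≤ 3^(k-1) - 1. If it balances, the n - 2j unweighed tokens remain with direction unknown: 2(n - 2j) ≤ 3^(k-1) - 1 by the same parity argument. Adding, n ≤ (3^(k-1) - 1) + (3^(k-1) - 1)/2 = (3^k - 3)/2, and the classical three-group strategy achieves this (3 tokens in 2 weighings, 12 in 3, 39 in 4, 120 in 5).
So we need the smallest k with (3^k - 3)/2 ≥ 117.
k = 4: (3^4 - 3)/2 = 39 < 117 ✗
k = 5: (3^5 - 3)/2 = 120 ≥ 117 ✓

5


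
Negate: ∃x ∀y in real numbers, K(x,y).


Original: ∃x ∀y K(x,y)
Rule: ¬∀→∃, ¬∃→∀, negate predicate.
Negation: ∀x ∃y ¬K(x,y)

∀x ∃y ¬K(x,y)


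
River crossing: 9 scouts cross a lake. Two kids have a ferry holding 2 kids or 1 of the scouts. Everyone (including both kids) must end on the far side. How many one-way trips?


Per crossing of one of the scouts: kids→, one←, one of the scouts→, one← = 4 trips
9 × 4 = 36, + 1 final kids→ = 37
Minimum trips = 37

37


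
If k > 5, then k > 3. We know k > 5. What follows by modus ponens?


Modus ponens: P → Q, P ⊢ Q
P: k > 5
Q: k > 3
We have P → Q and P is true.
By modus ponens, Q must be true.

k > 3


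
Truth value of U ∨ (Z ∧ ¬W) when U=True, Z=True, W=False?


U = True, Z = True, W = False
Expression: U ∨ (Z ∧ ¬W)
Step 1: ¬W = NOT False = True
Step 2: Z ∧ ¬W = True AND True = True
Step 3: U ∨ (True) = True OR True = True

True


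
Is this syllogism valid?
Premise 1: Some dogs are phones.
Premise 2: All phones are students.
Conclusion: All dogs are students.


Premise 1: Some dogs are phones.
Premise 2: All phones are students.
Conclusion: All dogs are students.
Fallacy: illicit minor. The minor term (dogs) is distributed in the conclusion ('All dogs ...') but undistributed in its premise ('Some dogs are phones' doesn't cover all dogs).
Only 'Some dogs are students' follows, not 'All'.

Invalid
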